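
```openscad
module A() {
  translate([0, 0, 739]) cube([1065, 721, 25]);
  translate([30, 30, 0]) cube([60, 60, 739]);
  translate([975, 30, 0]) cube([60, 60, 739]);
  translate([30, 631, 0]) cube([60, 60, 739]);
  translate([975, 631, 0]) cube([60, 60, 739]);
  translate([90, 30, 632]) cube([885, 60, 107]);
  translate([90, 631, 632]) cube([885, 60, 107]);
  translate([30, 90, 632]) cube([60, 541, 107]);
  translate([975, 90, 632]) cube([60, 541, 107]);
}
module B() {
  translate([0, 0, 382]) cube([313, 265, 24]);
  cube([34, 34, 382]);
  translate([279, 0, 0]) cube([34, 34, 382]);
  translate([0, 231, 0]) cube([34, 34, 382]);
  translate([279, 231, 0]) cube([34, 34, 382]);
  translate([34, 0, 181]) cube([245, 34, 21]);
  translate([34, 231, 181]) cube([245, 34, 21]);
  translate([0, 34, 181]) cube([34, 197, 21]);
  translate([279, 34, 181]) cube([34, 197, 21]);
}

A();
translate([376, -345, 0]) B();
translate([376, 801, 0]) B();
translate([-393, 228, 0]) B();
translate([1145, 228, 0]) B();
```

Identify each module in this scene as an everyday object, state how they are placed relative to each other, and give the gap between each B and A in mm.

A is a table. B is a stool. Four stools sit around the table at the −y, +y, −x, +x sides. The gap between each stool and the table is 80 mm.

Each stool's nearest face is 80 mm from the table's bounding box.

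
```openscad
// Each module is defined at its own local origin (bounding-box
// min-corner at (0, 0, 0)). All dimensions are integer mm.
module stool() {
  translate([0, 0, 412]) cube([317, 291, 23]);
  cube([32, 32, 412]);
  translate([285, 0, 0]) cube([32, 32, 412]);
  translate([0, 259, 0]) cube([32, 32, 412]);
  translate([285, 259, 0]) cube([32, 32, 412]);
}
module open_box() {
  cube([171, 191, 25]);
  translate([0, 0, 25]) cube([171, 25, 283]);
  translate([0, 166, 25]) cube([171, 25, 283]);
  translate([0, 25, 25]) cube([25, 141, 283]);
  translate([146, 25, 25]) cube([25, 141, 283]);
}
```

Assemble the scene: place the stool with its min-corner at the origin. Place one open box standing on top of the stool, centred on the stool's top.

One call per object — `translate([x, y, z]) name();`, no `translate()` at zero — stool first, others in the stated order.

stool();
translate([73, 50, 435]) open_box();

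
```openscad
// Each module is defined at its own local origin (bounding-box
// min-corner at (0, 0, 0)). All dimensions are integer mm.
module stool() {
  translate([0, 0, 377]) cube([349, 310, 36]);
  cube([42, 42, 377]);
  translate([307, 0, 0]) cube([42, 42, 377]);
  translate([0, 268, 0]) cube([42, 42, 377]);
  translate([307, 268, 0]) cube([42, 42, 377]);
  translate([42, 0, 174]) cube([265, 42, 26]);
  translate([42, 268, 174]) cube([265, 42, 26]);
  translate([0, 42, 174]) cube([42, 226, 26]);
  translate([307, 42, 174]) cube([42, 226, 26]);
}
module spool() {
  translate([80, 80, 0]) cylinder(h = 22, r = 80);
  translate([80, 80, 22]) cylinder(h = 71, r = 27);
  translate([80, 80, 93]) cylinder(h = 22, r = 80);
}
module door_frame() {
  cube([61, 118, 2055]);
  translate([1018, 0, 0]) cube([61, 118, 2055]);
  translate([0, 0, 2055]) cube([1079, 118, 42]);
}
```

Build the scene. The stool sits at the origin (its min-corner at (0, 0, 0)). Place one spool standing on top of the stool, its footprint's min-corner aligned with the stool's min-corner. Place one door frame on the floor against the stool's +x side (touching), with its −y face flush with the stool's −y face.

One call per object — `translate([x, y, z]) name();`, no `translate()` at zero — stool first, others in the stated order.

stool();
translate([0, 0, 413]) spool();
translate([349, 0, 0]) door_frame();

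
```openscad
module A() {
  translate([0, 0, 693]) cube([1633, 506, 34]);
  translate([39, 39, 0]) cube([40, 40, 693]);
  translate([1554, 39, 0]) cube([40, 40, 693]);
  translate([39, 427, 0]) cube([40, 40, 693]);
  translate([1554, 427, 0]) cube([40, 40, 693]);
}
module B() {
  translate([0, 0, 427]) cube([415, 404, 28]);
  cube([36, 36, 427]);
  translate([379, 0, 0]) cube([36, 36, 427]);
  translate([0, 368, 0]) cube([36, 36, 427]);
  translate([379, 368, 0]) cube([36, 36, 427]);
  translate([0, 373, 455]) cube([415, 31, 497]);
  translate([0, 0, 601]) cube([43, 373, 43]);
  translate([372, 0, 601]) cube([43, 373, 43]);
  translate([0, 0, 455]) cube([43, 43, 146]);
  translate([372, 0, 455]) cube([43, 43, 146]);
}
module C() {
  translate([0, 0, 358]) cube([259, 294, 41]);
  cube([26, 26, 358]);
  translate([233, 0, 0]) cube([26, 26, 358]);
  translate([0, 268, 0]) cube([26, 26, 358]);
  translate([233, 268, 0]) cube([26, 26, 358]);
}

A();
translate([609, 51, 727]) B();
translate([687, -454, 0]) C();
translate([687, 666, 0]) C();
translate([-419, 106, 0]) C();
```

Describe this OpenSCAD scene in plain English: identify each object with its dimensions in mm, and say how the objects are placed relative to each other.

A is a rectangular dining table. The top is 1633×506×34 mm with its upper surface at z = 727 mm. It stands on four 40×40 mm square legs, each inset 39 mm from the nearest pair of top edges, running from the floor to the underside of the top.

B is a chair. The seat is a 415×404×28 mm slab with its top at z = 455 mm, on four 36×36 mm corner legs (flush with the seat edges, standing on z = 0). A flat backrest 31 mm thick, 497 mm tall, spans the full seat width and rises from the seat top along its +y edge, rear face flush with the rear of the seat. Two armrests of 43×43 mm section run along each side from the seat's front edge to the front of the backrest, top faces 189 mm above the seat top and outer faces flush with the seat's x-edges; a 43×43 mm post under the front of each armrest stands on the seat at the front corner.

C is a four-legged stool. The seat is 259×294 mm, 41 mm thick, top at z = 399 mm. It stands on four square legs, each 26×26 mm in cross-section, from z = 0 to the seat underside, each flush with a corner of the seat.

The chair is on top of the table, centred. Three stools sit around the table at the −y, +y, −x sides.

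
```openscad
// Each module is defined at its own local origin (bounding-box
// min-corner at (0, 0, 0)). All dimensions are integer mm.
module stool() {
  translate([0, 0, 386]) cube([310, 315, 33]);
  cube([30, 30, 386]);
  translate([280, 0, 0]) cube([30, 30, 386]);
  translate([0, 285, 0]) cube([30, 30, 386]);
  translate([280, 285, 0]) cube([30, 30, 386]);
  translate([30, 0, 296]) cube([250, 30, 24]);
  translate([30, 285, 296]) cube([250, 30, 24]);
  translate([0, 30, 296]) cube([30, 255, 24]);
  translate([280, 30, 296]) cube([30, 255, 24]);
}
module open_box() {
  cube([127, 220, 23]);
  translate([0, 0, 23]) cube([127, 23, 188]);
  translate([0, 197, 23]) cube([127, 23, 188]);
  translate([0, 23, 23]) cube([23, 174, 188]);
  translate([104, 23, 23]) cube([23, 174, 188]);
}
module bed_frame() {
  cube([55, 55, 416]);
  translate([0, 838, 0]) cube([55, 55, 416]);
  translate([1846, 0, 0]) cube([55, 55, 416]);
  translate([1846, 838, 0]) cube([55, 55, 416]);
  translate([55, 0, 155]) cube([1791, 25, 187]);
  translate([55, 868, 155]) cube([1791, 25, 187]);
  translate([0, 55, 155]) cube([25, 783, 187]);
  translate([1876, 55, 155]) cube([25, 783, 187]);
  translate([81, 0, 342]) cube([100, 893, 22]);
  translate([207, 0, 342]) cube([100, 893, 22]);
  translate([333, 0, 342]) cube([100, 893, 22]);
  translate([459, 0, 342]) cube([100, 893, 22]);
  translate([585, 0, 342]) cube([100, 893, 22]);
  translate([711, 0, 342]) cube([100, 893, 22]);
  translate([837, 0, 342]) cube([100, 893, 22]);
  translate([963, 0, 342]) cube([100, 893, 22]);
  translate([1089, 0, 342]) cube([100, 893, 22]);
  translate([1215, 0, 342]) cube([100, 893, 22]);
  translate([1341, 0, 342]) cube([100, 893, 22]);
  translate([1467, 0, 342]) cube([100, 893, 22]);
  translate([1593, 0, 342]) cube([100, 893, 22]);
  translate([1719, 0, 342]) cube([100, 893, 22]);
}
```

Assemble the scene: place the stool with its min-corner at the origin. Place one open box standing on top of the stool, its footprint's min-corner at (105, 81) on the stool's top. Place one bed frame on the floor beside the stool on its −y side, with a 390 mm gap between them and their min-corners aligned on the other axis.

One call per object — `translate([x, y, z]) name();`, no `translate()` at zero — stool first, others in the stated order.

stool();
translate([105, 81, 419]) open_box();
translate([0, -1283, 0]) bed_frame();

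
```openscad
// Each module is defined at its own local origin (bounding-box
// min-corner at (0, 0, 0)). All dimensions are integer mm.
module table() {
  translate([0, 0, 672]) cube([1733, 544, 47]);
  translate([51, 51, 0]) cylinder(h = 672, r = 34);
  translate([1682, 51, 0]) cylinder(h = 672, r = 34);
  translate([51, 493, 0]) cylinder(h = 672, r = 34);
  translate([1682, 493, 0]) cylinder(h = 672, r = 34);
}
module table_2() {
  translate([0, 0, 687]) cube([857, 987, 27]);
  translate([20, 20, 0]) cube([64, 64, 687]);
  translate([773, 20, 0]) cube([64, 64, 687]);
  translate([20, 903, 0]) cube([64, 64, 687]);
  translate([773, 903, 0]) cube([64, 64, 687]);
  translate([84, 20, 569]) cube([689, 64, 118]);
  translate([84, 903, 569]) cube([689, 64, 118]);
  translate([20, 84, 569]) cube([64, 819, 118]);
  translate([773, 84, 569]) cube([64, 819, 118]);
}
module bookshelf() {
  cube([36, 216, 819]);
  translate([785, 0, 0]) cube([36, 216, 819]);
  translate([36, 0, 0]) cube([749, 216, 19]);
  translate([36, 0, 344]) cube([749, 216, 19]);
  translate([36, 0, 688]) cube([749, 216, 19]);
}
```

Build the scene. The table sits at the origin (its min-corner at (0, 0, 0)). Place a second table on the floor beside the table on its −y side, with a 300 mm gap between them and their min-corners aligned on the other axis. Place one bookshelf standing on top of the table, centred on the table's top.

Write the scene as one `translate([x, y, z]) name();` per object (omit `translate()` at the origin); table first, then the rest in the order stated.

table();
translate([0, -1287, 0]) table_2();
translate([456, 164, 719]) bookshelf();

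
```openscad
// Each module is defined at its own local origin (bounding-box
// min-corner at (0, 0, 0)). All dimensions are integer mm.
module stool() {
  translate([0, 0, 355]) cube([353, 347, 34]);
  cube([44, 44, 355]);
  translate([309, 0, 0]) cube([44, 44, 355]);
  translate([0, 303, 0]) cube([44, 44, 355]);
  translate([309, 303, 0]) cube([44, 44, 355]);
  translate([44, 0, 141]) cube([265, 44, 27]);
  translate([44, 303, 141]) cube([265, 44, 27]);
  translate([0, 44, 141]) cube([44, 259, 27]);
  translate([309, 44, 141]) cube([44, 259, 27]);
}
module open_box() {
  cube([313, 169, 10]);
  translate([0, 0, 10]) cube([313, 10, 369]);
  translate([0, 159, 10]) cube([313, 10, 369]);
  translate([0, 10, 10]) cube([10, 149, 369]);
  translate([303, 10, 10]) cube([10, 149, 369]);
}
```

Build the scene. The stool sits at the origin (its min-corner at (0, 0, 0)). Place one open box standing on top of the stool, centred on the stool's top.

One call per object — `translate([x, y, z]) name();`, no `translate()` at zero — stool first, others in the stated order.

stool();
translate([20, 89, 389]) open_box();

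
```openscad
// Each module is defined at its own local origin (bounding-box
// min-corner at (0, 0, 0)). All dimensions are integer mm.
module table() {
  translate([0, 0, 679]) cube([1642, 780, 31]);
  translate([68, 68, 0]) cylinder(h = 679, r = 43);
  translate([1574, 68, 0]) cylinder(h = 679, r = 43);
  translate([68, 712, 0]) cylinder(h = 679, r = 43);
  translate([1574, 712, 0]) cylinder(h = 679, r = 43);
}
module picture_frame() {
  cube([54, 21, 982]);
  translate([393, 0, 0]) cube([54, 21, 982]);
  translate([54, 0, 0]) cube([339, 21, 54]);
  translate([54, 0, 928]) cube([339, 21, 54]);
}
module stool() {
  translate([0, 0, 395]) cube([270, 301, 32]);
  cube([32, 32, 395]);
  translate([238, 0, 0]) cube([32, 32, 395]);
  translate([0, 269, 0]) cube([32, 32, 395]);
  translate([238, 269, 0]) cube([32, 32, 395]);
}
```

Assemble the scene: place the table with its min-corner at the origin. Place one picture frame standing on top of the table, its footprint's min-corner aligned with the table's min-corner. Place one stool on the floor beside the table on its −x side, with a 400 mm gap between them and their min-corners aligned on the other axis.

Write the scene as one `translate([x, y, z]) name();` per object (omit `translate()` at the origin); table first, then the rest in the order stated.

table();
translate([0, 0, 710]) picture_frame();
translate([-670, 0, 0]) stool();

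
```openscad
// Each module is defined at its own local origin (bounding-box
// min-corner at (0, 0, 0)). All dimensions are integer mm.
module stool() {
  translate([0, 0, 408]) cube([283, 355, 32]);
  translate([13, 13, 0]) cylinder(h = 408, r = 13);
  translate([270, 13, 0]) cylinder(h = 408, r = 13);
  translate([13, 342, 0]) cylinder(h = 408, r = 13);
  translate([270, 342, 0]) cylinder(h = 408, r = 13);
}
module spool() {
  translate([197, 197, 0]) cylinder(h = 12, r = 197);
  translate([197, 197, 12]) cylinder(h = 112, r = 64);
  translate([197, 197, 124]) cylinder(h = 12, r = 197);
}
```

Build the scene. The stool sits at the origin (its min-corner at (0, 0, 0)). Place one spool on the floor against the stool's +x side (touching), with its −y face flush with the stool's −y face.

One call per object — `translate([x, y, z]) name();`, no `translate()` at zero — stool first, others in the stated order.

stool();
translate([283, 0, 0]) spool();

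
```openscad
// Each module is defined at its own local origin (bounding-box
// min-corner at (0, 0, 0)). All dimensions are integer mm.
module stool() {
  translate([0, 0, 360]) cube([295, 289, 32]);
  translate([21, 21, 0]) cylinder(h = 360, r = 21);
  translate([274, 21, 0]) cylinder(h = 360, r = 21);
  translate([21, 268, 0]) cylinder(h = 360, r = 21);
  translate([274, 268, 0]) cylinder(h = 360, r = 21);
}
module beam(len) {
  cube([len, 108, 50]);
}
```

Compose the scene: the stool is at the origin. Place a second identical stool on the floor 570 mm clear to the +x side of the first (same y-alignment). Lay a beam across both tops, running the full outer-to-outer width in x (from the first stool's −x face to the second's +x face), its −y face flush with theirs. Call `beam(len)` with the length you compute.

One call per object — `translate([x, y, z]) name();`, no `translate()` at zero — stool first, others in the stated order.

stool();
translate([865, 0, 0]) stool();
translate([0, 0, 392]) beam(1160);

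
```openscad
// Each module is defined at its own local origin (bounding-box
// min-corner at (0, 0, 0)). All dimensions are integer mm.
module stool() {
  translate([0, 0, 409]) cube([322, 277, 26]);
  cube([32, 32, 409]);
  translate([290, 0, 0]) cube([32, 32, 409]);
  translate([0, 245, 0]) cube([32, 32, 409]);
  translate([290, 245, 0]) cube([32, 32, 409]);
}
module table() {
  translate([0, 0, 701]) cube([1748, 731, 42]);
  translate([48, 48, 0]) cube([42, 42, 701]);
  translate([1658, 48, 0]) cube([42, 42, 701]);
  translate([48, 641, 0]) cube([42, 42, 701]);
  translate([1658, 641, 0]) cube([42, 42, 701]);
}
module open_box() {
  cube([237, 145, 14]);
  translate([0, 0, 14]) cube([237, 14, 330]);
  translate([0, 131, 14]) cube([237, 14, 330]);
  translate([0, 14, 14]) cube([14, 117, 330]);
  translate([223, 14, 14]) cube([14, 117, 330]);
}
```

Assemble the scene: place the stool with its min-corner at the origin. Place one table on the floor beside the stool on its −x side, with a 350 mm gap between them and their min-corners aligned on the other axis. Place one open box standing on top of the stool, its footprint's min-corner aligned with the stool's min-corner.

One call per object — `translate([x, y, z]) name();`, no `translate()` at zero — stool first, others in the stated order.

stool();
translate([-2098, 0, 0]) table();
translate([0, 0, 435]) open_box();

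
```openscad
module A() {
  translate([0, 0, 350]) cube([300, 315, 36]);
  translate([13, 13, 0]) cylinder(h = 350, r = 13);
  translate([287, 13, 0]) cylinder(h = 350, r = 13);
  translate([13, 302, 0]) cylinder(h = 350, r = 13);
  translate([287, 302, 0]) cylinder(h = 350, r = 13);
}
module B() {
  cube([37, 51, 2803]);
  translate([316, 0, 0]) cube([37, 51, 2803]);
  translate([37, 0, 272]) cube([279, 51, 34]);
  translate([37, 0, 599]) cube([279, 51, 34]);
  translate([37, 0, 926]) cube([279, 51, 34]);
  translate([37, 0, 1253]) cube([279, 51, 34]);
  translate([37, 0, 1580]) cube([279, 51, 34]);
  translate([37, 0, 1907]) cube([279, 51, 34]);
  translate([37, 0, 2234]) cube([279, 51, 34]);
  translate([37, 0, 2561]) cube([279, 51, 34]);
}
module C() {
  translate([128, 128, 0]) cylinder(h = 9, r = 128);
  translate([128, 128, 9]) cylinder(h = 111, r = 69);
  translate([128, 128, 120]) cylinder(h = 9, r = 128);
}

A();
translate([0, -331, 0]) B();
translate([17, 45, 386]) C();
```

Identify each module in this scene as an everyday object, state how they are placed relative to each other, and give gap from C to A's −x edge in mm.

The spool's min-x is at 17; the stool's min-x is 0; gap = 17 mm.

A is a stool. B is a ladder. C is a spool. The ladder is on the floor beside the stool on its −y side. The spool is on top of the stool. The gap from the spool to the stool's −x edge is 17 mm.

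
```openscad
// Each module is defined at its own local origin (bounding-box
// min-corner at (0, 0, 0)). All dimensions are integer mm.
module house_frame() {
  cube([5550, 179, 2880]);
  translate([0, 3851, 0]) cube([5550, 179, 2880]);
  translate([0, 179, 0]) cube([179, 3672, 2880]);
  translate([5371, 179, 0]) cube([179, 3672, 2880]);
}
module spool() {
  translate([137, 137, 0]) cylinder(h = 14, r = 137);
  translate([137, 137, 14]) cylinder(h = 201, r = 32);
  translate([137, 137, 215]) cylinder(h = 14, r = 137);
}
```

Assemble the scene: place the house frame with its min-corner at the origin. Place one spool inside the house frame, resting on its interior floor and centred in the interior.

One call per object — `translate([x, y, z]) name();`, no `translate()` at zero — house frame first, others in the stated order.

house_frame();
translate([2638, 1878, 0]) spool();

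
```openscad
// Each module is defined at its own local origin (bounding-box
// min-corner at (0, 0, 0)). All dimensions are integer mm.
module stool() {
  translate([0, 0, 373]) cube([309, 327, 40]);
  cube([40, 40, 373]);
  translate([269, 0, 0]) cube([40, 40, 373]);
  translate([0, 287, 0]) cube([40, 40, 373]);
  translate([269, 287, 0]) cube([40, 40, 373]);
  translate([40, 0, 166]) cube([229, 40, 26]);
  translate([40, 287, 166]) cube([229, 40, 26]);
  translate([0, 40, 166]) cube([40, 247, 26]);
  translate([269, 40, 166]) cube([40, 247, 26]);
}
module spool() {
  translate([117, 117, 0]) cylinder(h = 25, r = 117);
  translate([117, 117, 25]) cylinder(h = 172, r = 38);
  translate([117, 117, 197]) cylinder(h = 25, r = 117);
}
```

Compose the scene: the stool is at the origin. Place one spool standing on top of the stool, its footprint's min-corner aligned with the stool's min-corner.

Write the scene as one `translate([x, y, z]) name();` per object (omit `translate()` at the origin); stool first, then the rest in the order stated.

stool();
translate([0, 0, 413]) spool();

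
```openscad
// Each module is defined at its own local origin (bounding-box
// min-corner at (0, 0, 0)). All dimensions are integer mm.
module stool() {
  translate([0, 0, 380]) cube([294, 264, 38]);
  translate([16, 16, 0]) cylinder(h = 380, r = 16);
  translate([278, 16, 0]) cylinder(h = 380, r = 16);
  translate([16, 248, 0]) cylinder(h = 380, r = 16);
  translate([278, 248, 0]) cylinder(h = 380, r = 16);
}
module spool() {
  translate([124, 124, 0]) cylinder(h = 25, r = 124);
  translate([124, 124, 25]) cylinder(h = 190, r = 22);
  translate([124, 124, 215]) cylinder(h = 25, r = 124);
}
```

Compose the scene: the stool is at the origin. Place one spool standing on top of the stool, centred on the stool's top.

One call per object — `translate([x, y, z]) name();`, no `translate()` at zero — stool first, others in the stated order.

stool();
translate([23, 8, 418]) spool();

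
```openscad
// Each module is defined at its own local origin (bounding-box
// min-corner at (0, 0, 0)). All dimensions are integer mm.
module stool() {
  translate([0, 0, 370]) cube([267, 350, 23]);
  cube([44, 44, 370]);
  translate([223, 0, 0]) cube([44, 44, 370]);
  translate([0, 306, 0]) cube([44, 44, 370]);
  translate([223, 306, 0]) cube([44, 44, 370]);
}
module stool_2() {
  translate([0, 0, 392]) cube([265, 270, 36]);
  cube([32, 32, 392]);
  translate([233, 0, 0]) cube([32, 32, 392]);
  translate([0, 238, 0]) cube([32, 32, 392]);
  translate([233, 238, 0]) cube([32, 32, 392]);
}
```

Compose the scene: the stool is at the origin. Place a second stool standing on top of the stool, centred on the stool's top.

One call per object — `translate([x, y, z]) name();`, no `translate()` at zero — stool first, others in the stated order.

stool();
translate([1, 40, 393]) stool_2();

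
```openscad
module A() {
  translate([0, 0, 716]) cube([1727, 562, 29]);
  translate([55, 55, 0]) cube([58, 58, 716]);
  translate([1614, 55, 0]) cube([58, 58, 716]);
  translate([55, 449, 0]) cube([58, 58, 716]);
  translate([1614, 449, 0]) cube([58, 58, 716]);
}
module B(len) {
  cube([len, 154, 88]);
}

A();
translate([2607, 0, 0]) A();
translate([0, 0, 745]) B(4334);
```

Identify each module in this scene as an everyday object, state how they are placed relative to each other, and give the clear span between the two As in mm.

A is a table. B is a beam. A beam spans the tops of two tables. The clear span between the two tables is 880 mm.

Second table starts at x = 2607; first ends at x = 1727; clear span = 2607 − 1727 = 880 mm.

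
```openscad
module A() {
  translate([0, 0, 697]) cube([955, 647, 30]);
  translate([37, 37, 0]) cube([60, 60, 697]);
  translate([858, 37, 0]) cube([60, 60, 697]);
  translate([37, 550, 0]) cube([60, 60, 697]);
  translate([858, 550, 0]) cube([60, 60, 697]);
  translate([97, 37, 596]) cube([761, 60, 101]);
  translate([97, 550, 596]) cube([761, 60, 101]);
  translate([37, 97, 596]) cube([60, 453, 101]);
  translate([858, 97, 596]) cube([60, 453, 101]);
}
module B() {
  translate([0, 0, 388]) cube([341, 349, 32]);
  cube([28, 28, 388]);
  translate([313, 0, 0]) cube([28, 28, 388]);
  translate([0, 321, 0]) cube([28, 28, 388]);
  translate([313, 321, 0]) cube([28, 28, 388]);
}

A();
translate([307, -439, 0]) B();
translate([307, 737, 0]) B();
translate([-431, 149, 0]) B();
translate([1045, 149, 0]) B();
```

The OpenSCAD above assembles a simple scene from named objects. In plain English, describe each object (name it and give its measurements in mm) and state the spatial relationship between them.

A is a rectangular dining table. The top is 955×647×30 mm with its upper surface at z = 727 mm. It stands on four 60×60 mm square legs, each inset 37 mm from the nearest pair of top edges, running from the floor to the underside of the top. Four apron rails, 60 mm thick and 101 mm tall, run between adjacent legs with their top edges flush with the underside of the top and their outer faces flush with the legs' outer faces.

B is a four-legged stool. The seat is 341×349 mm, 32 mm thick, top at z = 420 mm. It stands on four square legs, each 28×28 mm in cross-section, from z = 0 to the seat underside, each flush with a corner of the seat.

Four stools sit around the table at the −y, +y, −x, +x sides.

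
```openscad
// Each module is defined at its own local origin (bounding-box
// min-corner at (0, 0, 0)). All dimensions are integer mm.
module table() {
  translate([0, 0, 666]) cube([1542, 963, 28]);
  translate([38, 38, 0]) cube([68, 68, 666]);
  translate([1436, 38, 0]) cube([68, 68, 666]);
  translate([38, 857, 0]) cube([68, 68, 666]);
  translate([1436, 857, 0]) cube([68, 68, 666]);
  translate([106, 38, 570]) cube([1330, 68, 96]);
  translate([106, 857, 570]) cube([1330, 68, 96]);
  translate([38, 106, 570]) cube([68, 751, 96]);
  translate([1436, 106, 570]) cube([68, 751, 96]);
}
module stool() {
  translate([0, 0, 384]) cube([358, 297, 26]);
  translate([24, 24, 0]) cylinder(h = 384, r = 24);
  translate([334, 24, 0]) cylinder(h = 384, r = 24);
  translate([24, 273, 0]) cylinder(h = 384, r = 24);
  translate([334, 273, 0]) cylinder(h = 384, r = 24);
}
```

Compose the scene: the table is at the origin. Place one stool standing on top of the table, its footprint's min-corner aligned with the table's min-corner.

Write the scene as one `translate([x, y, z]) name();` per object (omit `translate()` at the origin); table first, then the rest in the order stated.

table();
translate([0, 0, 694]) stool();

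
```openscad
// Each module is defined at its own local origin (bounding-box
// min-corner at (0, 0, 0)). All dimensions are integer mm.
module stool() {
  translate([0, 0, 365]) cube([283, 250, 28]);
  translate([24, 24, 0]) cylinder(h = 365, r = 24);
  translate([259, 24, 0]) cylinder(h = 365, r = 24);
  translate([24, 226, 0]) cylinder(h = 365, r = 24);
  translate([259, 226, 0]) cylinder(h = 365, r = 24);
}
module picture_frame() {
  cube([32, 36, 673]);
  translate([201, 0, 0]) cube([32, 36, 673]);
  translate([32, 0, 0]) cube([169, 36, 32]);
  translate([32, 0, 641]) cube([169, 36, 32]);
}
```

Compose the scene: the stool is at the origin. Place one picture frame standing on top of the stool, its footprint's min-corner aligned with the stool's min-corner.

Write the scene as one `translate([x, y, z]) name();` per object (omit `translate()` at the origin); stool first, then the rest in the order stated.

stool();
translate([0, 0, 393]) picture_frame();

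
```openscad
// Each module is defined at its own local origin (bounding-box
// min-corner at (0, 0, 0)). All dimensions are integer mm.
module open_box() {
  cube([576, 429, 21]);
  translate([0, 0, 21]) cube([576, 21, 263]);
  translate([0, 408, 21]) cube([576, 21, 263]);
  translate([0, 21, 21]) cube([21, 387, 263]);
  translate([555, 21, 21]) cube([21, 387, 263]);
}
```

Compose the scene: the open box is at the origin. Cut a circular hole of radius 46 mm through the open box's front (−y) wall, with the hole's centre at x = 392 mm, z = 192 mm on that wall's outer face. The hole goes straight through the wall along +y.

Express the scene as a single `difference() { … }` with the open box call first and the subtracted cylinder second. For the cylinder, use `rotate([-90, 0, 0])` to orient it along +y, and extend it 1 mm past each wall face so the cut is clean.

difference() {
  open_box();
  translate([392, -1, 192]) rotate([-90, 0, 0]) cylinder(h = 23, r = 46);
}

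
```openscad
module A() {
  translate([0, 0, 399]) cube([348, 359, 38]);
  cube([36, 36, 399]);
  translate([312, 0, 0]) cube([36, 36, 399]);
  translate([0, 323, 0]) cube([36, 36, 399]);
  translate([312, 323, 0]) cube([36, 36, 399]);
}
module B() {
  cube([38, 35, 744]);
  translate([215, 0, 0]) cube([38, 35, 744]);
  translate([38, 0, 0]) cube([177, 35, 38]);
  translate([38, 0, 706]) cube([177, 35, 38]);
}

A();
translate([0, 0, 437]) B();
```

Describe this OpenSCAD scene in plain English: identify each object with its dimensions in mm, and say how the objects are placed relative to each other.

A is a simple wooden stool: a rectangular seat 348 mm (x) by 359 mm (y), 38 mm thick, top face at z = 437 mm, on four square legs, each 36×36 mm in cross-section. The legs rest on z = 0, each flush with a corner of the seat.

B is a picture frame with a 177×668 mm rectangular opening (x by z) and a uniform 38 mm border on every side. Frame depth is 35 mm along y. It is built from two vertical stiles running the full outside height and two horizontal rails spanning the gap between the stiles.

The picture frame is on top of the stool.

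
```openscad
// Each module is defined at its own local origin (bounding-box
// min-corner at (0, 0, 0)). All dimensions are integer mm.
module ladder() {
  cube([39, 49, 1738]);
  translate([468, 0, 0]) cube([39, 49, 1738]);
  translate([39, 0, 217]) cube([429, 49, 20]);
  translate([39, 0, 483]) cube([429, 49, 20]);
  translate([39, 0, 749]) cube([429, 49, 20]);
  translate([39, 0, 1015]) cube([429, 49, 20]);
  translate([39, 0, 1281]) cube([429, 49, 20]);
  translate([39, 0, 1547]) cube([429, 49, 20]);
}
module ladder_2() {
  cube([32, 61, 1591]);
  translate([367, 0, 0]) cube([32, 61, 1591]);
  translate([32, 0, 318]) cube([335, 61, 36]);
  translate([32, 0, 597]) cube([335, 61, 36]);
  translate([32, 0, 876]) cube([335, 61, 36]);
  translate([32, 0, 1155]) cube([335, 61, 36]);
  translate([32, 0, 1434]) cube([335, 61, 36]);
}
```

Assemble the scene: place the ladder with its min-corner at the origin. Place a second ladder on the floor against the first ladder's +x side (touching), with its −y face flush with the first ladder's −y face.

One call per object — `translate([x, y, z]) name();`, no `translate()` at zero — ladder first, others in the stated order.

ladder();
translate([507, 0, 0]) ladder_2();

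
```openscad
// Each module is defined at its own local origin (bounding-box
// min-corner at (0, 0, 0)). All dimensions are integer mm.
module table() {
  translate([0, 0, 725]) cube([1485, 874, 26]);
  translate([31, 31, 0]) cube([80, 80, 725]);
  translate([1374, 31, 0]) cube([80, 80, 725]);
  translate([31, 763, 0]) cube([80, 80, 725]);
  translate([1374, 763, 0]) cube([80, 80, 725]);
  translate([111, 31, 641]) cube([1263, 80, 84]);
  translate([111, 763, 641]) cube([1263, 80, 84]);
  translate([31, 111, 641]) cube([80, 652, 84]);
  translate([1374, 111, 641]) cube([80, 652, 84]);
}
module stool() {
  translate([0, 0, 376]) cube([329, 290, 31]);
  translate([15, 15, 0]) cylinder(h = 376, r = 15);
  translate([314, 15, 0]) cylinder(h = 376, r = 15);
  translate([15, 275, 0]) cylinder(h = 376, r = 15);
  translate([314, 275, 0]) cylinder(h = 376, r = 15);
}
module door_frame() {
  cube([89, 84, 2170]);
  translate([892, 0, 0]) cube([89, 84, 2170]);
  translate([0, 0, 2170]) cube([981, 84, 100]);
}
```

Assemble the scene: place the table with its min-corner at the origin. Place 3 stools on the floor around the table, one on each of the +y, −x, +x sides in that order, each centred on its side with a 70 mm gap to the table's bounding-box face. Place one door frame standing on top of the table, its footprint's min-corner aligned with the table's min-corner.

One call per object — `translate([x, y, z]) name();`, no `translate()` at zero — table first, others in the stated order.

table();
translate([578, 944, 0]) stool();
translate([-399, 292, 0]) stool();
translate([1555, 292, 0]) stool();
translate([0, 0, 751]) door_frame();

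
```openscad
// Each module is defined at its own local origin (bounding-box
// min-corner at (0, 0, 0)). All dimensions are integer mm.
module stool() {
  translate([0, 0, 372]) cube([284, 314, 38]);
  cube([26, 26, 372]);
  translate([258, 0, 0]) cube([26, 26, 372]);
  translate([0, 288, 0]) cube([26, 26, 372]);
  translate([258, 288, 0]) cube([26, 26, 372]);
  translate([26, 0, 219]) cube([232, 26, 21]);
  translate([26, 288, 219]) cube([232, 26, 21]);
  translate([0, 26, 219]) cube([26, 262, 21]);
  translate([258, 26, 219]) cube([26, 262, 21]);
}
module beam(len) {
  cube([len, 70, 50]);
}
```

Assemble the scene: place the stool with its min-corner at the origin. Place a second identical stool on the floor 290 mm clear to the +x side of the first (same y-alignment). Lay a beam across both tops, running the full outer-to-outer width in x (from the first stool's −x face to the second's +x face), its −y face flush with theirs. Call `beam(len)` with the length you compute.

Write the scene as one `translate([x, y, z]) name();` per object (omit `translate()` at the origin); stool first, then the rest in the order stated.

stool();
translate([574, 0, 0]) stool();
translate([0, 0, 410]) beam(858);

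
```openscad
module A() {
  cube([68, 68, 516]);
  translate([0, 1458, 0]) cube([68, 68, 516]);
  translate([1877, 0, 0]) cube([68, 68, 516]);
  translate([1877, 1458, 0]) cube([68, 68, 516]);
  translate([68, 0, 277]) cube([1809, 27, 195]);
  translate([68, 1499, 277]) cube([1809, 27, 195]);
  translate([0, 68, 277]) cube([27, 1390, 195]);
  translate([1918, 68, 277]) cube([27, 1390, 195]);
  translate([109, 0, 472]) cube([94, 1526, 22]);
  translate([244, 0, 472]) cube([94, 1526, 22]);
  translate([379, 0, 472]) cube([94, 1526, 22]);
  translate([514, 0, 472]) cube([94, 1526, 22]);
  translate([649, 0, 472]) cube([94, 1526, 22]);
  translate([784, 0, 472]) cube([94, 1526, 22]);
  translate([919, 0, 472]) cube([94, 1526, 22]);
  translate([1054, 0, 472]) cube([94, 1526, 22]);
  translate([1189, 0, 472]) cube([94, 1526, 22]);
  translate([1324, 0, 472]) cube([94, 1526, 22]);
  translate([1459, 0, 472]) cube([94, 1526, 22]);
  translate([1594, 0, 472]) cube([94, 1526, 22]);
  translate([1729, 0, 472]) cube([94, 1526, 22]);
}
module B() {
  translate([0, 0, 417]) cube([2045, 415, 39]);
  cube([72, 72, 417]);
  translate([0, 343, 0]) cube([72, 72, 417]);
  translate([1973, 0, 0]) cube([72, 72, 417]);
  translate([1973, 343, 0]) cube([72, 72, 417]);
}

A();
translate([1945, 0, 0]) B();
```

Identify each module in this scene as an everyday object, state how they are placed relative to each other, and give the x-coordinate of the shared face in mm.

A is a bed frame. B is a bench. The bench is against the bed frame's +x side, with their −y faces flush. The x-coordinate of the shared face is 1945 mm.

The bed frame's +x face and the bench's −x face are both at x = 1945 mm.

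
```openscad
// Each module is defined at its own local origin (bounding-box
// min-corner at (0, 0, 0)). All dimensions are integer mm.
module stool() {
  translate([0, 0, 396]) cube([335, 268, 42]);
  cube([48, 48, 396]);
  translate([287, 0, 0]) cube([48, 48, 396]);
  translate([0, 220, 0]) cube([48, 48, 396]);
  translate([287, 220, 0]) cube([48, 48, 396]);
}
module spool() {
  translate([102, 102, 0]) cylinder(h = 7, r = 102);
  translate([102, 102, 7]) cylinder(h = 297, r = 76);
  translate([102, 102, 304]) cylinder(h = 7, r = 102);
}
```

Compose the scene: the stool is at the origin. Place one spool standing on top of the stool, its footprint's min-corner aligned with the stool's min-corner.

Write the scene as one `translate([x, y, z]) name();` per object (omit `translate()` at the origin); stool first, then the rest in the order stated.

stool();
translate([0, 0, 438]) spool();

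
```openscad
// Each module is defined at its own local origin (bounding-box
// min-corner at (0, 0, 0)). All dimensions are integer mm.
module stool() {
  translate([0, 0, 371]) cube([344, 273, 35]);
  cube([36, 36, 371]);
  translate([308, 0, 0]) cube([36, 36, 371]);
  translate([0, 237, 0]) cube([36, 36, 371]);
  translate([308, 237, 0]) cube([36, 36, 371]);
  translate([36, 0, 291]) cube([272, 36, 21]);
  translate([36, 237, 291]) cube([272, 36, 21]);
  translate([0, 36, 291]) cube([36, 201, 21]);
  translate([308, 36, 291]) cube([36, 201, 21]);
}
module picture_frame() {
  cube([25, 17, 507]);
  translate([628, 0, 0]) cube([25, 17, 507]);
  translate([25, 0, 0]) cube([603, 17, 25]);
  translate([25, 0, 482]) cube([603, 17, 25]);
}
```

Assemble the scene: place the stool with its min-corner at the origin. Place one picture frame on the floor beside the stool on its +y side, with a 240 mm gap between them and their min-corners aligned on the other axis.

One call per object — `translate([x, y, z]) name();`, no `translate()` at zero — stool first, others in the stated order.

stool();
translate([0, 513, 0]) picture_frame();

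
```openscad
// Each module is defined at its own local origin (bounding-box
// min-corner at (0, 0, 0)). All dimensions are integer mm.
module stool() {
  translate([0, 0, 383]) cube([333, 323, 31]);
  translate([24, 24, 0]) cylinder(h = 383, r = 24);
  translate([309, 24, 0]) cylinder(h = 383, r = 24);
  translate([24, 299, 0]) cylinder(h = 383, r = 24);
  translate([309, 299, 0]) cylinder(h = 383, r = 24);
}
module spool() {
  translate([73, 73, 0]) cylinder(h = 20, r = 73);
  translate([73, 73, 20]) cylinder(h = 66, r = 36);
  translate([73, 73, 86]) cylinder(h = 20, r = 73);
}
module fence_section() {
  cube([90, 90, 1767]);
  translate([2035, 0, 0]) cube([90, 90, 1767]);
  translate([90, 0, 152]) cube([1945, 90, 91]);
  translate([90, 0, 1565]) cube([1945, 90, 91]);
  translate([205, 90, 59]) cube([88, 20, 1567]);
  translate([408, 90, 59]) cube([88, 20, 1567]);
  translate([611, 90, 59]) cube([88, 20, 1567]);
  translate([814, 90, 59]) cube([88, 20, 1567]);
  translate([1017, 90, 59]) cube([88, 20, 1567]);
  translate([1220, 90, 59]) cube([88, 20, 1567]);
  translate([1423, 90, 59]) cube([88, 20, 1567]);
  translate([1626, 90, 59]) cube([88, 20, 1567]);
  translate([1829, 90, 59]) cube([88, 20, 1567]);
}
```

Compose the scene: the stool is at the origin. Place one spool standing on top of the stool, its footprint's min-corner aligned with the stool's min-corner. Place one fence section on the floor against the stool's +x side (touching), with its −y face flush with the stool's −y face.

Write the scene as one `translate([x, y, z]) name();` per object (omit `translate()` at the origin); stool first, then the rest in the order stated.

stool();
translate([0, 0, 414]) spool();
translate([333, 0, 0]) fence_section();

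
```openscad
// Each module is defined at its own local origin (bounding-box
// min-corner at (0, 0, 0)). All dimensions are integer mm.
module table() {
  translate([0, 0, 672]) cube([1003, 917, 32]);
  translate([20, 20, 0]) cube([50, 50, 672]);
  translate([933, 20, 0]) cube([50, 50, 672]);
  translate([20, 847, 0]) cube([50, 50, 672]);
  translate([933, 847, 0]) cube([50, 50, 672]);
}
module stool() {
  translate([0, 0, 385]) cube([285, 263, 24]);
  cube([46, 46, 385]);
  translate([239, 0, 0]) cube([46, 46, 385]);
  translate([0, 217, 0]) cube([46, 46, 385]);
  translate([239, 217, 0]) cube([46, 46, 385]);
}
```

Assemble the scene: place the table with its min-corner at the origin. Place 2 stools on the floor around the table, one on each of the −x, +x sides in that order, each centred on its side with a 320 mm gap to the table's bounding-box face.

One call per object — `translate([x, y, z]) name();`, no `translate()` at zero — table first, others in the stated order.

table();
translate([-605, 327, 0]) stool();
translate([1323, 327, 0]) stool();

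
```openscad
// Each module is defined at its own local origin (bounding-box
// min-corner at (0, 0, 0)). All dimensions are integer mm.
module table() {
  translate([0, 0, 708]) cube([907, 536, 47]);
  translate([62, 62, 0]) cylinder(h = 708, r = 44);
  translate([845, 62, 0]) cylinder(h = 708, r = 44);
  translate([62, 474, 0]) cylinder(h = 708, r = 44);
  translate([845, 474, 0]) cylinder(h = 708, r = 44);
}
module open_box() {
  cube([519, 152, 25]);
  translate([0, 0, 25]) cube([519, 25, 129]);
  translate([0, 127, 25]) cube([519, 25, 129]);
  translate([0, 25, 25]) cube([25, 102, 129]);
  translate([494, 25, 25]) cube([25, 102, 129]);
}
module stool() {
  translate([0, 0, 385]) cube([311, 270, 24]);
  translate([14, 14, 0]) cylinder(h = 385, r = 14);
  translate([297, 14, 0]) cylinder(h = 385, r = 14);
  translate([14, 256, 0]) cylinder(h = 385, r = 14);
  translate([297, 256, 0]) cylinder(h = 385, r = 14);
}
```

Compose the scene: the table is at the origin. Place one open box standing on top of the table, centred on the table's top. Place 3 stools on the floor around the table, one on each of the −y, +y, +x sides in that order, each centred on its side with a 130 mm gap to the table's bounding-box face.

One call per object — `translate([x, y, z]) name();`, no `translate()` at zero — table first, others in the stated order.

table();
translate([194, 192, 755]) open_box();
translate([298, -400, 0]) stool();
translate([298, 666, 0]) stool();
translate([1037, 133, 0]) stool();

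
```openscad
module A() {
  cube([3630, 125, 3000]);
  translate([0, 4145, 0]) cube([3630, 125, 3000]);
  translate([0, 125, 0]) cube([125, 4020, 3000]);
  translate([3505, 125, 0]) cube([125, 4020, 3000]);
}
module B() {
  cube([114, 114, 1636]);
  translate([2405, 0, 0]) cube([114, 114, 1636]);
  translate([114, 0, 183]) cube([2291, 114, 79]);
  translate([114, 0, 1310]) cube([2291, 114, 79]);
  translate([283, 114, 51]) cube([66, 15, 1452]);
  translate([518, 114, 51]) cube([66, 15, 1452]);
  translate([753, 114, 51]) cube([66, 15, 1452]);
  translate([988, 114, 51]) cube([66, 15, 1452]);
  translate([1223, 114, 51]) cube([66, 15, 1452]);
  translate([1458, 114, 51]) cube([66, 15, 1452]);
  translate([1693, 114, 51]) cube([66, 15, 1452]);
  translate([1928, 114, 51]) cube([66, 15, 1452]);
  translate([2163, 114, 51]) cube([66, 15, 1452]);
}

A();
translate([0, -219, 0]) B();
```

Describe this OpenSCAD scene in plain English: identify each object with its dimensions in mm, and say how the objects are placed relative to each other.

A is a box-shaped house frame (walls only): outside footprint 3630×4270 mm, wall height 3000 mm, wall thickness 125 mm. The two y-facing walls run the full x-width; the two x-facing walls fit between the inner faces of the y-facing walls.

B is a fence section. Two 114×114 mm posts, 1636 mm tall, stand on the floor with a clear span of 2291 mm between their inner faces. Two horizontal rails of 114×79 mm section span the gap between the posts with their undersides at z = 183 mm and z = 1310 mm, flush with the posts' −y face. 9 pickets, each 66 mm wide, 15 mm thick and 1452 mm tall, are fixed to the +y face of the rails with their bottoms at z = 51 mm, evenly spaced across the span with equal gaps (rounded down to the nearest mm) at the −x end and between each pair — any rounding remainder accumulates at the +x end.

The fence section is on the floor beside the house frame on its −y side.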